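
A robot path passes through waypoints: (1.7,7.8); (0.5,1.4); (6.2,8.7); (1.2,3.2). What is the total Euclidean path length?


Segment lengths:
  seg1 = sqrt((-1.2)^2 + (-6.4)^2) = 6.5115
  seg2 = sqrt((5.7)^2 + (7.3)^2) = 9.2617
  seg3 = sqrt((-5.0)^2 + (-5.5)^2) = 7.433
Total = 23.2063


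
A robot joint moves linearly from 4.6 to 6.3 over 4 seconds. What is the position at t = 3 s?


s = t/T = 3/4 = 0.75
p(t) = p0 + (pf-p0)*s
= 4.6 + (6.3 - 4.6) * 0.75
= 5.875


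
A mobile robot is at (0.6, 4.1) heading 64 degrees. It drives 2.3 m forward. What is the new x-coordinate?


x_new = x0 + d*cos(theta)
= 0.6 + 2.3*cos(64)
= 0.6 + 1.0083
= 1.6083


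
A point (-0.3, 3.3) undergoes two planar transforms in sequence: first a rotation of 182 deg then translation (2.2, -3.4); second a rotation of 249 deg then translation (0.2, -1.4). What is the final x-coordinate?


After transform 1:
x1 = cos(182)*-0.3 - sin(182)*3.3 + 2.2 = 2.615
y1 = sin(182)*-0.3 + cos(182)*3.3 + -3.4 = -6.6875
After transform 2:
x2 = cos(249)*2.615 - sin(249)*-6.6875 + 0.2
= -6.9805


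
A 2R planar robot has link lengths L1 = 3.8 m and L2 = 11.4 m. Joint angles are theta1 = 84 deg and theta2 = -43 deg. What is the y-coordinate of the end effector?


Convert angles to radians: theta1 = 1.4661, theta2 = -0.7505
y = L1*sin(theta1) + L2*sin(theta1+theta2)
y = 3.7792 + 7.4791
y = 11.2583


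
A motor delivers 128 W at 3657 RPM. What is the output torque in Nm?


omega = 3657 * 2*pi/60 = 382.9601 rad/s
tau = P / omega = 128 / 382.9601
= 0.3342 Nm


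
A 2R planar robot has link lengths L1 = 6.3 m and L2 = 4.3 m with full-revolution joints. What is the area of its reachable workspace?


r_max = L1 + L2 = 10.6 m
r_min = |L1 - L2| = 2.0 m
Area = pi*(r_max^2 - r_min^2)
= pi*(112.36 - 4.0)
= pi * 108.36
= 340.423 m^2


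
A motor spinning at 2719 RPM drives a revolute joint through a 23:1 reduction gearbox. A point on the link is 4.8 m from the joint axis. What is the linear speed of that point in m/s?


omega_motor = 2719 * 2*pi/60 = 284.733 rad/s
omega_joint = omega_motor / 23 = 12.3797 rad/s
v = omega_joint * r = 12.3797 * 4.8
= 59.4225 m/s


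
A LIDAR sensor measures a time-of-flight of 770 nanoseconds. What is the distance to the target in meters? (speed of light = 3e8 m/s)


tof = 770 ns = 7.7e-07 s
dist = c * tof / 2
= 3e8 * 7.7e-07 / 2
= 115.5 m


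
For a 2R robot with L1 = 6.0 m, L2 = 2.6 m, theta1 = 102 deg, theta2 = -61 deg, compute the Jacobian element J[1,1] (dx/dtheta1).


J[1,1] = -L1*sin(t1) - L2*sin(t1+t2)
= -6.0*sin(102) - 2.6*sin(41)
= -7.5746


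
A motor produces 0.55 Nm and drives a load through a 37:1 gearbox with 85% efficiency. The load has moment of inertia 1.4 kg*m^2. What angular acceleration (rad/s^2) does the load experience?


tau_out = tau_motor * N * eta
= 0.55 * 37 * 0.85 = 17.2975 Nm
alpha = tau_out / I = 17.2975 / 1.4
= 12.3554 rad/s^2


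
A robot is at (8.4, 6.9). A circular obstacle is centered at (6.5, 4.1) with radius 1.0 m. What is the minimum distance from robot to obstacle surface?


center_dist = sqrt((8.4-6.5)^2 + (6.9-4.1)^2)
= sqrt(3.61 + 7.84)
= 3.3838
min_dist = center_dist - radius = 3.3838 - 1.0 = 2.3838 m


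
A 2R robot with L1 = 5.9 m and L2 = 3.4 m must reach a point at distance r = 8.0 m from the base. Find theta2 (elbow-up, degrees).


cos(theta2) = (r^2 - L1^2 - L2^2) / (2*L1*L2)
cos(theta2) = (64.0 - 34.81 - 11.56) / 40.12
cos(theta2) = 0.439432
theta2 = 63.9324 degrees


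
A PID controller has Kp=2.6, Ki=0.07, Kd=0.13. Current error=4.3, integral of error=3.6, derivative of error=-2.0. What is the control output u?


u = Kp*e + Ki*int(e) + Kd*de/dt
= 2.6*4.3 + 0.07*3.6 + 0.13*(-2.0)
= 11.18 + 0.252 + -0.26
= 11.172


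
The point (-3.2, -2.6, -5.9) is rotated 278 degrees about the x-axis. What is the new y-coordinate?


Rotation about x-axis: y' = y*cos(theta) - z*sin(theta)
= -2.6 * 0.1392 - -5.9 * -0.9903
= -6.2044


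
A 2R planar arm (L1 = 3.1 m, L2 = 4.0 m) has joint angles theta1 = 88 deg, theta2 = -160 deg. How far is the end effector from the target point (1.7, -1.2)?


End effector via forward kinematics:
x = L1*cos(t1) + L2*cos(t1+t2) = 1.3443
y = L1*sin(t1) + L2*sin(t1+t2) = -0.7061
Distance to target:
d = sqrt((1.7 - 1.3443)^2 + (-1.2 - -0.7061)^2)
= sqrt(0.1266 + 0.2439)
= 0.6087 m


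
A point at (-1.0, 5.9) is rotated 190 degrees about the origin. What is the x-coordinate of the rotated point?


x' = x*cos(theta) - y*sin(theta)
cos(190 deg) = -0.9848, sin(190 deg) = -0.1736
x' = -1.0 * -0.9848 - 5.9 * -0.1736
= 0.9848 - -1.0245
= 2.0093


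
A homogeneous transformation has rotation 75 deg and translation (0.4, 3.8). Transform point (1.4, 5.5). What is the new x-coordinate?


x' = cos(theta)*px - sin(theta)*py + tx
= 0.2588*1.4 - 0.9659*5.5 + 0.4
= -4.5502


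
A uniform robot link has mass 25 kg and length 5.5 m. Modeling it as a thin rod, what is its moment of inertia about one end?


I = (1/3) * m * L^2
= (1/3) * 25 * 5.5^2
= 0.333333 * 25 * 30.25
= 252.0833 kg*m^2


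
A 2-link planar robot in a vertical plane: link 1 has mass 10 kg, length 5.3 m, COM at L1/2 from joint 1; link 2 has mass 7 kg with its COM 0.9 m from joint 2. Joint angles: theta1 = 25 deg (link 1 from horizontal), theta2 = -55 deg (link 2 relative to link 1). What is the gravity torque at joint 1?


Horizontal distance from joint 1 to link-1 COM:
  x_c1 = (L1/2)*cos(t1) = 2.65 * 0.9063 = 2.4017 m
Horizontal distance from joint 1 to link-2 COM:
  x_c2 = L1*cos(t1) + Lc2*cos(t1+t2)
       = 5.3*0.9063 + 0.9*0.866 = 5.5829 m
tau1 = m1*g*x_c1 + m2*g*x_c2
     = 10*9.81*2.4017 + 7*9.81*5.5829
     = 235.6083 + 383.3746
     = 618.9829 Nm


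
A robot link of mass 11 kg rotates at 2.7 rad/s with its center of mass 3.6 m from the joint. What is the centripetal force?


F = m * omega^2 * r
= 11 * 2.7^2 * 3.6
= 11 * 7.29 * 3.6
= 288.684 N


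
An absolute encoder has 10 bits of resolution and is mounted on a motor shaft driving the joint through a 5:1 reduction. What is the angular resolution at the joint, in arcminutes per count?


counts = 2^10 = 1024
effective counts at joint = 1024 * 5 = 5120
resolution = 360*60 / 5120
= 4.2188 arcmin/count


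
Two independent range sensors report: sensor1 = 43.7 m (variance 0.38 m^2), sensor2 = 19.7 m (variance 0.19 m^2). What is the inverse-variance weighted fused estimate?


w1 = (1/var1) / (1/var1 + 1/var2)
   = 2.6316 / (2.6316 + 5.2632) = 0.3333
w2 = 1 - w1 = 0.6667
fused = w1*s1 + w2*s2 = 14.5667 + 13.1333
= 27.7 m


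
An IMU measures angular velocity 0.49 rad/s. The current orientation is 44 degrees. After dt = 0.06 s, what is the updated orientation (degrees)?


delta_theta = w * dt = 0.49 * 0.06 = 0.0294 rad
= 1.6845 deg
theta_new = 44 + 1.6845 = 45.6845 deg


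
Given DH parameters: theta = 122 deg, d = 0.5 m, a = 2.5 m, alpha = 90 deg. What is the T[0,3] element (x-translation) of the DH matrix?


T[0,3] = a * cos(theta)
= 2.5 * cos(122 deg)
= 2.5 * -0.5299
= -1.3248


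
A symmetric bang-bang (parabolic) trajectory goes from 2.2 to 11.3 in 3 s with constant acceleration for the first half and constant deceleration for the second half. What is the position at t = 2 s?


Symmetric rest-to-rest: each phase covers (pf-p0)/2 in time T/2. 0.5*a*(T/2)^2 = (pf-p0)/2 => a = 4*(pf-p0)/T^2
a = 4*(11.3-2.2)/3^2 = 4.0444
t = 2 is in the deceleration phase (t > T/2).
p = pf - 0.5*a*(T-t)^2 = 11.3 - 0.5*4.0444*1^2
= 9.2778


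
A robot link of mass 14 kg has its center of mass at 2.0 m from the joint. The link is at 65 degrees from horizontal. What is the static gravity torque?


tau = m*g*L*cos(angle)
= 14 * 9.81 * 2.0 * cos(65 deg)
= 14 * 9.81 * 2.0 * 0.4226
= 116.0848 Nm


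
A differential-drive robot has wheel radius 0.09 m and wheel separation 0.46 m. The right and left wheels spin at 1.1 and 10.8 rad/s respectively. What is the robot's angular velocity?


vR = r*wR = 0.09*1.1 = 0.099 m/s
vL = r*wL = 0.09*10.8 = 0.972 m/s
v = (vR+vL)/2 = 0.5355 m/s
omega = (vR-vL)/L = -1.8978 rad/s
angular velocity = -1.8978 rad/s


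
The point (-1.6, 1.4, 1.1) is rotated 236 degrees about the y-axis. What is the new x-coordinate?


Rotation about y-axis: x' = x*cos(theta) + z*sin(theta)
= -1.6 * -0.5592 + 1.1 * -0.829
= -0.0172


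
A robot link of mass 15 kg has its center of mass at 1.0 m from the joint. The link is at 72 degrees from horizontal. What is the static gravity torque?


tau = m*g*L*cos(angle)
= 15 * 9.81 * 1.0 * cos(72 deg)
= 15 * 9.81 * 1.0 * 0.309
= 45.4719 Nm


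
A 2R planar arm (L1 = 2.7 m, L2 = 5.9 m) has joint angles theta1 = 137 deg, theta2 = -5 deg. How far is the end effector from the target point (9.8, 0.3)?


End effector via forward kinematics:
x = L1*cos(t1) + L2*cos(t1+t2) = -5.9225
y = L1*sin(t1) + L2*sin(t1+t2) = 6.226
Distance to target:
d = sqrt((9.8 - -5.9225)^2 + (0.3 - 6.226)^2)
= sqrt(247.1978 + 35.1169)
= 16.8022 m


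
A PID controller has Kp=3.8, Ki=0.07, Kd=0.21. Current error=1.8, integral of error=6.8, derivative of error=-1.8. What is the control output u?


u = Kp*e + Ki*int(e) + Kd*de/dt
= 3.8*1.8 + 0.07*6.8 + 0.21*(-1.8)
= 6.84 + 0.476 + -0.378
= 6.938


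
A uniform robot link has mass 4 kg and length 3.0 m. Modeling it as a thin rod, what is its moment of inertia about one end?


I = (1/3) * m * L^2
= (1/3) * 4 * 3.0^2
= 0.333333 * 4 * 9.0
= 12.0 kg*m^2


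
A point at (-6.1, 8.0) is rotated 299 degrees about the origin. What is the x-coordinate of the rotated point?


x' = x*cos(theta) - y*sin(theta)
cos(299 deg) = 0.4848, sin(299 deg) = -0.8746
x' = -6.1 * 0.4848 - 8.0 * -0.8746
= -2.9573 - -6.997
= 4.0396


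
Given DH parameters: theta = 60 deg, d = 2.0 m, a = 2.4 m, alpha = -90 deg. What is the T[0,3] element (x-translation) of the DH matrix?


T[0,3] = a * cos(theta)
= 2.4 * cos(60 deg)
= 2.4 * 0.5
= 1.2


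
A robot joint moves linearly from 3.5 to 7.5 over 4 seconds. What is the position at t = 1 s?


s = t/T = 1/4 = 0.25
p(t) = p0 + (pf-p0)*s
= 3.5 + (7.5 - 3.5) * 0.25
= 4.5


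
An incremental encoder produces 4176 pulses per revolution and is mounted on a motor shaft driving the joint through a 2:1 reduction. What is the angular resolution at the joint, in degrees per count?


counts per rev = 4176
effective counts at joint = 4176 * 2 = 8352
resolution = 360 / 8352
= 0.0431 deg/count


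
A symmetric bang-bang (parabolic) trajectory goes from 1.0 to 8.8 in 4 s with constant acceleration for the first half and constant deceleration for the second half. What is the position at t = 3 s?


Symmetric rest-to-rest: each phase covers (pf-p0)/2 in time T/2. 0.5*a*(T/2)^2 = (pf-p0)/2 => a = 4*(pf-p0)/T^2
a = 4*(8.8-1.0)/4^2 = 1.95
t = 3 is in the deceleration phase (t > T/2).
p = pf - 0.5*a*(T-t)^2 = 8.8 - 0.5*1.95*1^2
= 7.825


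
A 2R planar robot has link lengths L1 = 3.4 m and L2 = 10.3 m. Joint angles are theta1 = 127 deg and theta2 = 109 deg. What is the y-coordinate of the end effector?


Convert angles to radians: theta1 = 2.2166, theta2 = 1.9024
y = L1*sin(theta1) + L2*sin(theta1+theta2)
y = 2.7154 + -8.5391
y = -5.8237


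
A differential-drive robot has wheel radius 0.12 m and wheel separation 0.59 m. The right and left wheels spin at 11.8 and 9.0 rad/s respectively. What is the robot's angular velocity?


vR = r*wR = 0.12*11.8 = 1.416 m/s
vL = r*wL = 0.12*9.0 = 1.08 m/s
v = (vR+vL)/2 = 1.248 m/s
omega = (vR-vL)/L = 0.5695 rad/s
angular velocity = 0.5695 rad/s


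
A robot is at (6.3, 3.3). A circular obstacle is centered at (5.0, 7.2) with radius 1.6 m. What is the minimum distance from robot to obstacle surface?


center_dist = sqrt((6.3-5.0)^2 + (3.3-7.2)^2)
= sqrt(1.69 + 15.21)
= 4.111
min_dist = center_dist - radius = 4.111 - 1.6 = 2.511 m


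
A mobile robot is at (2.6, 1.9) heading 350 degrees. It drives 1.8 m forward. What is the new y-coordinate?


y_new = y0 + d*sin(theta)
= 1.9 + 1.8*sin(350)
= 1.9 + -0.3126
= 1.5874


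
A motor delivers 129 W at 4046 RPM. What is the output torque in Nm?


omega = 4046 * 2*pi/60 = 423.6961 rad/s
tau = P / omega = 129 / 423.6961
= 0.3045 Nm


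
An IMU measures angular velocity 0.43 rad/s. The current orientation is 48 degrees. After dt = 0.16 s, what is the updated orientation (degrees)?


delta_theta = w * dt = 0.43 * 0.16 = 0.0688 rad
= 3.9419 deg
theta_new = 48 + 3.9419 = 51.9419 deg


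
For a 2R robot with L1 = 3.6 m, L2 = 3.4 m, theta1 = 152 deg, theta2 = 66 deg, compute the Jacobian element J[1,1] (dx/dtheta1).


J[1,1] = -L1*sin(t1) - L2*sin(t1+t2)
= -3.6*sin(152) - 3.4*sin(218)
= 0.4032


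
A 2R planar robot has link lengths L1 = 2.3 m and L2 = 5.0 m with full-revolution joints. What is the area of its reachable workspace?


r_max = L1 + L2 = 7.3 m
r_min = |L1 - L2| = 2.7 m
Area = pi*(r_max^2 - r_min^2)
= pi*(53.29 - 7.29)
= pi * 46.0
= 144.5133 m^2


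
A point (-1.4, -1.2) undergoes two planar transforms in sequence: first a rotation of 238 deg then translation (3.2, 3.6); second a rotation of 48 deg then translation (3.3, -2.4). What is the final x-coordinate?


After transform 1:
x1 = cos(238)*-1.4 - sin(238)*-1.2 + 3.2 = 2.9242
y1 = sin(238)*-1.4 + cos(238)*-1.2 + 3.6 = 5.4232
After transform 2:
x2 = cos(48)*2.9242 - sin(48)*5.4232 + 3.3
= 1.2265


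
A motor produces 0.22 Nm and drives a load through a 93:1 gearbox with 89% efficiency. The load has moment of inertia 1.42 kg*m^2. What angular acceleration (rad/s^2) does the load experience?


tau_out = tau_motor * N * eta
= 0.22 * 93 * 0.89 = 18.2094 Nm
alpha = tau_out / I = 18.2094 / 1.42
= 12.8235 rad/s^2


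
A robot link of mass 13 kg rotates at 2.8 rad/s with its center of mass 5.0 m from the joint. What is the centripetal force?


F = m * omega^2 * r
= 13 * 2.8^2 * 5.0
= 13 * 7.84 * 5.0
= 509.6 N


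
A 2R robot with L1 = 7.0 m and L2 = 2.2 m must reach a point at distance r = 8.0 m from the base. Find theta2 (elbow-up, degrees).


cos(theta2) = (r^2 - L1^2 - L2^2) / (2*L1*L2)
cos(theta2) = (64.0 - 49.0 - 4.84) / 30.8
cos(theta2) = 0.32987
theta2 = 70.7391 degrees


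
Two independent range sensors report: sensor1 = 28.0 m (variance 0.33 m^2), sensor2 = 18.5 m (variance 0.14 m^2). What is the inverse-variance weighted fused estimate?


w1 = (1/var1) / (1/var1 + 1/var2)
   = 3.0303 / (3.0303 + 7.1429) = 0.2979
w2 = 1 - w1 = 0.7021
fused = w1*s1 + w2*s2 = 8.3404 + 12.9894
= 21.3298 m


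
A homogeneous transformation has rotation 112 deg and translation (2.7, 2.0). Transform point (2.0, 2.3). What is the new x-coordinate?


x' = cos(theta)*px - sin(theta)*py + tx
= -0.3746*2.0 - 0.9272*2.3 + 2.7
= -0.1817


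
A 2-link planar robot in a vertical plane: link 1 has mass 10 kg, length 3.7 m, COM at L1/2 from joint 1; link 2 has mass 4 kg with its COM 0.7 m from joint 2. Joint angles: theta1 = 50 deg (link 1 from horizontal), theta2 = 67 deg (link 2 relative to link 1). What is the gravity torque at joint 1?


Horizontal distance from joint 1 to link-1 COM:
  x_c1 = (L1/2)*cos(t1) = 1.85 * 0.6428 = 1.1892 m
Horizontal distance from joint 1 to link-2 COM:
  x_c2 = L1*cos(t1) + Lc2*cos(t1+t2)
       = 3.7*0.6428 + 0.7*-0.454 = 2.0605 m
tau1 = m1*g*x_c1 + m2*g*x_c2
     = 10*9.81*1.1892 + 4*9.81*2.0605
     = 116.6563 + 80.8548
     = 197.5111 Nm


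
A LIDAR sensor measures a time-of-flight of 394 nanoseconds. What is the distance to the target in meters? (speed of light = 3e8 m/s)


tof = 394 ns = 3.94e-07 s
dist = c * tof / 2
= 3e8 * 3.94e-07 / 2
= 59.1 m


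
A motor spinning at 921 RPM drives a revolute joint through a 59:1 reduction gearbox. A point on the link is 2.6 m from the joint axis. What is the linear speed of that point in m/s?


omega_motor = 921 * 2*pi/60 = 96.4469 rad/s
omega_joint = omega_motor / 59 = 1.6347 rad/s
v = omega_joint * r = 1.6347 * 2.6
= 4.2502 m/s


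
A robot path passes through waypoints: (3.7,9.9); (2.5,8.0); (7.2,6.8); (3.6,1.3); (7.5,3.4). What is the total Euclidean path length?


Segment lengths:
  seg1 = sqrt((-1.2)^2 + (-1.9)^2) = 2.2472
  seg2 = sqrt((4.7)^2 + (-1.2)^2) = 4.8508
  seg3 = sqrt((-3.6)^2 + (-5.5)^2) = 6.5734
  seg4 = sqrt((3.9)^2 + (2.1)^2) = 4.4294
Total = 18.1009


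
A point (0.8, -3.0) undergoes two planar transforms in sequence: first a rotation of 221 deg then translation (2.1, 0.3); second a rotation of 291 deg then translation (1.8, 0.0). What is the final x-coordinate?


After transform 1:
x1 = cos(221)*0.8 - sin(221)*-3.0 + 2.1 = -0.4719
y1 = sin(221)*0.8 + cos(221)*-3.0 + 0.3 = 2.0393
After transform 2:
x2 = cos(291)*-0.4719 - sin(291)*2.0393 + 1.8
= 3.5347


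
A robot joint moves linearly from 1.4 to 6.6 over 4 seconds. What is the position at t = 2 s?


s = t/T = 2/4 = 0.5
p(t) = p0 + (pf-p0)*s
= 1.4 + (6.6 - 1.4) * 0.5
= 4.0


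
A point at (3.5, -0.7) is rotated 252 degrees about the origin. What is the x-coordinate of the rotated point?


x' = x*cos(theta) - y*sin(theta)
cos(252 deg) = -0.309, sin(252 deg) = -0.9511
x' = 3.5 * -0.309 - -0.7 * -0.9511
= -1.0816 - 0.6657
= -1.7473


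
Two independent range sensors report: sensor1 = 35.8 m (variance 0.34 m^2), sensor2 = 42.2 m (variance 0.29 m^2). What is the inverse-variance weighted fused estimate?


w1 = (1/var1) / (1/var1 + 1/var2)
   = 2.9412 / (2.9412 + 3.4483) = 0.4603
w2 = 1 - w1 = 0.5397
fused = w1*s1 + w2*s2 = 16.4794 + 22.7746
= 39.254 m


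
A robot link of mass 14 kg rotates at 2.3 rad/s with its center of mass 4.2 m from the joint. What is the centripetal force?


F = m * omega^2 * r
= 14 * 2.3^2 * 4.2
= 14 * 5.29 * 4.2
= 311.052 N


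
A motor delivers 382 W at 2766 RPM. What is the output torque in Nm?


omega = 2766 * 2*pi/60 = 289.6548 rad/s
tau = P / omega = 382 / 289.6548
= 1.3188 Nm


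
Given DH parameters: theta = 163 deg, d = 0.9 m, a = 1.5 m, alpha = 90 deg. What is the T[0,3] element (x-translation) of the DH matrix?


T[0,3] = a * cos(theta)
= 1.5 * cos(163 deg)
= 1.5 * -0.9563
= -1.4345


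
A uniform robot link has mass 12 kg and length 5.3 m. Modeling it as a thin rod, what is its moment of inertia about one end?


I = (1/3) * m * L^2
= (1/3) * 12 * 5.3^2
= 0.333333 * 12 * 28.09
= 112.36 kg*m^2


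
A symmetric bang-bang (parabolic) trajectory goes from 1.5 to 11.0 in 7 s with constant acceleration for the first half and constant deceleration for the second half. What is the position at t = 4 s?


Symmetric rest-to-rest: each phase covers (pf-p0)/2 in time T/2. 0.5*a*(T/2)^2 = (pf-p0)/2 => a = 4*(pf-p0)/T^2
a = 4*(11.0-1.5)/7^2 = 0.7755
t = 4 is in the deceleration phase (t > T/2).
p = pf - 0.5*a*(T-t)^2 = 11.0 - 0.5*0.7755*3^2
= 7.5102


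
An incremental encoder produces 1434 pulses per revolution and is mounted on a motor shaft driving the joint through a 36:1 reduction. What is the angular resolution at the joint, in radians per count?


counts per rev = 1434
effective counts at joint = 1434 * 36 = 51624
resolution = 2*pi / 51624
= 1.2171e-04 rad/count


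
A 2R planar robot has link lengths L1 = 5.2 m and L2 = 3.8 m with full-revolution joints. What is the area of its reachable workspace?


r_max = L1 + L2 = 9.0 m
r_min = |L1 - L2| = 1.4 m
Area = pi*(r_max^2 - r_min^2)
= pi*(81.0 - 1.96)
= pi * 79.04
= 248.3115 m^2


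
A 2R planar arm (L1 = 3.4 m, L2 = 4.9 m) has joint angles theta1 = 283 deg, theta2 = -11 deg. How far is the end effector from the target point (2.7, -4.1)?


End effector via forward kinematics:
x = L1*cos(t1) + L2*cos(t1+t2) = 0.9358
y = L1*sin(t1) + L2*sin(t1+t2) = -8.2099
Distance to target:
d = sqrt((2.7 - 0.9358)^2 + (-4.1 - -8.2099)^2)
= sqrt(3.1123 + 16.8911)
= 4.4725 m


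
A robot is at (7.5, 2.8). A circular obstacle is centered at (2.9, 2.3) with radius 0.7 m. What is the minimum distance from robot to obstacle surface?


center_dist = sqrt((7.5-2.9)^2 + (2.8-2.3)^2)
= sqrt(21.16 + 0.25)
= 4.6271
min_dist = center_dist - radius = 4.6271 - 0.7 = 3.9271 m


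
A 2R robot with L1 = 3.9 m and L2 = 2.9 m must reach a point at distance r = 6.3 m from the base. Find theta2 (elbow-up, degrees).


cos(theta2) = (r^2 - L1^2 - L2^2) / (2*L1*L2)
cos(theta2) = (39.69 - 15.21 - 8.41) / 22.62
cos(theta2) = 0.710433
theta2 = 44.7298 degrees


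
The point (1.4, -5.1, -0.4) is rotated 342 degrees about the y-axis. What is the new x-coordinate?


Rotation about y-axis: x' = x*cos(theta) + z*sin(theta)
= 1.4 * 0.9511 + -0.4 * -0.309
= 1.4551


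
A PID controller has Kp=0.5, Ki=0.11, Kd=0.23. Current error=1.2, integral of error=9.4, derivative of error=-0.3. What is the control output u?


u = Kp*e + Ki*int(e) + Kd*de/dt
= 0.5*1.2 + 0.11*9.4 + 0.23*(-0.3)
= 0.6 + 1.034 + -0.069
= 1.565


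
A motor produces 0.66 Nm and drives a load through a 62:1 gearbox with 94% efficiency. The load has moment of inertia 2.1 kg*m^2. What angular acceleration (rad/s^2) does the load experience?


tau_out = tau_motor * N * eta
= 0.66 * 62 * 0.94 = 38.4648 Nm
alpha = tau_out / I = 38.4648 / 2.1
= 18.3166 rad/s^2


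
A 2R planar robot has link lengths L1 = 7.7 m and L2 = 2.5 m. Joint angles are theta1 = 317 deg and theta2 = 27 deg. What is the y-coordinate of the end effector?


Convert angles to radians: theta1 = 5.5327, theta2 = 0.4712
y = L1*sin(theta1) + L2*sin(theta1+theta2)
y = -5.2514 + -0.6891
y = -5.9405


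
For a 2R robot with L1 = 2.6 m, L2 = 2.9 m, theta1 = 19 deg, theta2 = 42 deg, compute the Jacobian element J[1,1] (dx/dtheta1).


J[1,1] = -L1*sin(t1) - L2*sin(t1+t2)
= -2.6*sin(19) - 2.9*sin(61)
= -3.3829


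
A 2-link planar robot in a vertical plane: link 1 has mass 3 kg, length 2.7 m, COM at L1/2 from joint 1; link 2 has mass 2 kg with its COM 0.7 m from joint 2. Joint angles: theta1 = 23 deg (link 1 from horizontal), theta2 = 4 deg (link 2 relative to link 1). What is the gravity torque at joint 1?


Horizontal distance from joint 1 to link-1 COM:
  x_c1 = (L1/2)*cos(t1) = 1.35 * 0.9205 = 1.2427 m
Horizontal distance from joint 1 to link-2 COM:
  x_c2 = L1*cos(t1) + Lc2*cos(t1+t2)
       = 2.7*0.9205 + 0.7*0.891 = 3.1091 m
tau1 = m1*g*x_c1 + m2*g*x_c2
     = 3*9.81*1.2427 + 2*9.81*3.1091
     = 36.5721 + 60.9999
     = 97.572 Nm


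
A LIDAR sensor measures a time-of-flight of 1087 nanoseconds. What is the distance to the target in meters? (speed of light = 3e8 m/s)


tof = 1087 ns = 1.087e-06 s
dist = c * tof / 2
= 3e8 * 1.087e-06 / 2
= 163.05 m


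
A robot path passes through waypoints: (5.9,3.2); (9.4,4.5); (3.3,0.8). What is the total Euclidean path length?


Segment lengths:
  seg1 = sqrt((3.5)^2 + (1.3)^2) = 3.7336
  seg2 = sqrt((-6.1)^2 + (-3.7)^2) = 7.1344
Total = 10.8681


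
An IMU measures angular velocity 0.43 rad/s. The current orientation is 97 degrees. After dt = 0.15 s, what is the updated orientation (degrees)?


delta_theta = w * dt = 0.43 * 0.15 = 0.0645 rad
= 3.6956 deg
theta_new = 97 + 3.6956 = 100.6956 deg


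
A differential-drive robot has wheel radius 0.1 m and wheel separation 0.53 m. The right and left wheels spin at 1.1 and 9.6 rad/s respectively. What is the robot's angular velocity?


vR = r*wR = 0.1*1.1 = 0.11 m/s
vL = r*wL = 0.1*9.6 = 0.96 m/s
v = (vR+vL)/2 = 0.535 m/s
omega = (vR-vL)/L = -1.6038 rad/s
angular velocity = -1.6038 rad/s


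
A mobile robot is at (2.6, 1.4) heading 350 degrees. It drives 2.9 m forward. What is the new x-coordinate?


x_new = x0 + d*cos(theta)
= 2.6 + 2.9*cos(350)
= 2.6 + 2.8559
= 5.4559


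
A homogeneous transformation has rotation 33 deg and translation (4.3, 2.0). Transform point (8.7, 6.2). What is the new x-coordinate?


x' = cos(theta)*px - sin(theta)*py + tx
= 0.8387*8.7 - 0.5446*6.2 + 4.3
= 8.2197


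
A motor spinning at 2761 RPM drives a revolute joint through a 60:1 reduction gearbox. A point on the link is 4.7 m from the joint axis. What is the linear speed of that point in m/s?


omega_motor = 2761 * 2*pi/60 = 289.1312 rad/s
omega_joint = omega_motor / 60 = 4.8189 rad/s
v = omega_joint * r = 4.8189 * 4.7
= 22.6486 m/s


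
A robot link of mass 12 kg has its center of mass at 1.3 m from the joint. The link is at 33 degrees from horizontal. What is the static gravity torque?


tau = m*g*L*cos(angle)
= 12 * 9.81 * 1.3 * cos(33 deg)
= 12 * 9.81 * 1.3 * 0.8387
= 128.3468 Nm


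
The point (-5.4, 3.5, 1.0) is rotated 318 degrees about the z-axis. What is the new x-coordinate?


Rotation about z-axis: x' = x*cos(theta) - y*sin(theta)
= -5.4 * 0.7431 - 3.5 * -0.6691
= -1.671


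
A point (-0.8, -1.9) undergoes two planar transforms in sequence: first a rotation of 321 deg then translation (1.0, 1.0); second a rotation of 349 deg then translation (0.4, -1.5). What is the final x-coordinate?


After transform 1:
x1 = cos(321)*-0.8 - sin(321)*-1.9 + 1.0 = -0.8174
y1 = sin(321)*-0.8 + cos(321)*-1.9 + 1.0 = 0.0269
After transform 2:
x2 = cos(349)*-0.8174 - sin(349)*0.0269 + 0.4
= -0.3973


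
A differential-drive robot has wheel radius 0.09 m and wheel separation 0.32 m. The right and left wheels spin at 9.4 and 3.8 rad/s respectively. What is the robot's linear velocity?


vR = r*wR = 0.09*9.4 = 0.846 m/s
vL = r*wL = 0.09*3.8 = 0.342 m/s
v = (vR+vL)/2 = 0.594 m/s
omega = (vR-vL)/L = 1.575 rad/s
linear velocity = 0.594 m/s


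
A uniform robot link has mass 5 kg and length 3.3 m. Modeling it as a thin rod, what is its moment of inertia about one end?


I = (1/3) * m * L^2
= (1/3) * 5 * 3.3^2
= 0.333333 * 5 * 10.89
= 18.15 kg*m^2


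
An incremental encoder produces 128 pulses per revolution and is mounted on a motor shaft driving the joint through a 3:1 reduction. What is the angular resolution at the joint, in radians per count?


counts per rev = 128
effective counts at joint = 128 * 3 = 384
resolution = 2*pi / 384
= 0.0164 rad/count


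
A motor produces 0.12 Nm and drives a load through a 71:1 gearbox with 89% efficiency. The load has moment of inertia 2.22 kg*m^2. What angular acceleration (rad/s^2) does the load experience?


tau_out = tau_motor * N * eta
= 0.12 * 71 * 0.89 = 7.5828 Nm
alpha = tau_out / I = 7.5828 / 2.22
= 3.4157 rad/s^2


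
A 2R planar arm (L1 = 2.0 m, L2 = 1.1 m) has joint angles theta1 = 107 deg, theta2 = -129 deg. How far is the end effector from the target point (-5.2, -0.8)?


End effector via forward kinematics:
x = L1*cos(t1) + L2*cos(t1+t2) = 0.4352
y = L1*sin(t1) + L2*sin(t1+t2) = 1.5005
Distance to target:
d = sqrt((-5.2 - 0.4352)^2 + (-0.8 - 1.5005)^2)
= sqrt(31.755 + 5.2925)
= 6.0867 m


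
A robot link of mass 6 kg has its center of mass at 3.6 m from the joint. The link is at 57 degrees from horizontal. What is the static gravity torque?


tau = m*g*L*cos(angle)
= 6 * 9.81 * 3.6 * cos(57 deg)
= 6 * 9.81 * 3.6 * 0.5446
= 115.4068 Nm


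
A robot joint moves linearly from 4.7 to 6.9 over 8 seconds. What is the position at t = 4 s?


s = t/T = 4/8 = 0.5
p(t) = p0 + (pf-p0)*s
= 4.7 + (6.9 - 4.7) * 0.5
= 5.8


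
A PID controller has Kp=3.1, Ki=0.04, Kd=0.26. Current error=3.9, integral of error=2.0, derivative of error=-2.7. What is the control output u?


u = Kp*e + Ki*int(e) + Kd*de/dt
= 3.1*3.9 + 0.04*2.0 + 0.26*(-2.7)
= 12.09 + 0.08 + -0.702
= 11.468


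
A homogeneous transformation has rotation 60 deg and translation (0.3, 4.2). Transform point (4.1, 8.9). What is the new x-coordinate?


x' = cos(theta)*px - sin(theta)*py + tx
= 0.5*4.1 - 0.866*8.9 + 0.3
= -5.3576


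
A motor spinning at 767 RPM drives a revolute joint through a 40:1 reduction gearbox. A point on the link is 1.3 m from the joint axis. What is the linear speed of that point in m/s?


omega_motor = 767 * 2*pi/60 = 80.3201 rad/s
omega_joint = omega_motor / 40 = 2.008 rad/s
v = omega_joint * r = 2.008 * 1.3
= 2.6104 m/s


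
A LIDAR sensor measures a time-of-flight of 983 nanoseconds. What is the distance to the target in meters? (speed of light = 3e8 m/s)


tof = 983 ns = 9.83e-07 s
dist = c * tof / 2
= 3e8 * 9.83e-07 / 2
= 147.45 m


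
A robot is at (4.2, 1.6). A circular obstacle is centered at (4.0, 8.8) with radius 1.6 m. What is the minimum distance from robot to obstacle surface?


center_dist = sqrt((4.2-4.0)^2 + (1.6-8.8)^2)
= sqrt(0.04 + 51.84)
= 7.2028
min_dist = center_dist - radius = 7.2028 - 1.6 = 5.6028 m


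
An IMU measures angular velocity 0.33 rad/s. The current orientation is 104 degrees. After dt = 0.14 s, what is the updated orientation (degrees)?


delta_theta = w * dt = 0.33 * 0.14 = 0.0462 rad
= 2.6471 deg
theta_new = 104 + 2.6471 = 106.6471 deg


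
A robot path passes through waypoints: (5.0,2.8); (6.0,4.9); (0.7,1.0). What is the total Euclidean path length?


Segment lengths:
  seg1 = sqrt((1.0)^2 + (2.1)^2) = 2.3259
  seg2 = sqrt((-5.3)^2 + (-3.9)^2) = 6.5803
Total = 8.9062


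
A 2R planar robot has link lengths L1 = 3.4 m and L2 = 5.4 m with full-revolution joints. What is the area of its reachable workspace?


r_max = L1 + L2 = 8.8 m
r_min = |L1 - L2| = 2.0 m
Area = pi*(r_max^2 - r_min^2)
= pi*(77.44 - 4.0)
= pi * 73.44
= 230.7186 m^2


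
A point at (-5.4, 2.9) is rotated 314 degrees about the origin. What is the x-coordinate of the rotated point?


x' = x*cos(theta) - y*sin(theta)
cos(314 deg) = 0.6947, sin(314 deg) = -0.7193
x' = -5.4 * 0.6947 - 2.9 * -0.7193
= -3.7512 - -2.0861
= -1.6651


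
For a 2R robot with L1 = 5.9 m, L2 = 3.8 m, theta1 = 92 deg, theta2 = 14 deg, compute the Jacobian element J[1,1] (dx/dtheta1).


J[1,1] = -L1*sin(t1) - L2*sin(t1+t2)
= -5.9*sin(92) - 3.8*sin(106)
= -9.5492


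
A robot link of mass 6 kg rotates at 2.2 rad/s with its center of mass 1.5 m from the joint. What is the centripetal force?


F = m * omega^2 * r
= 6 * 2.2^2 * 1.5
= 6 * 4.84 * 1.5
= 43.56 N


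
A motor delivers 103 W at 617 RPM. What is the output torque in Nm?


omega = 617 * 2*pi/60 = 64.6121 rad/s
tau = P / omega = 103 / 64.6121
= 1.5941 Nm


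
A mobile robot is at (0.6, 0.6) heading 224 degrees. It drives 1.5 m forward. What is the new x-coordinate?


x_new = x0 + d*cos(theta)
= 0.6 + 1.5*cos(224)
= 0.6 + -1.079
= -0.479


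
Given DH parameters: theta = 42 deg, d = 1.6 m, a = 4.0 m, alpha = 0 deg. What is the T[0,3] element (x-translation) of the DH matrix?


T[0,3] = a * cos(theta)
= 4.0 * cos(42 deg)
= 4.0 * 0.7431
= 2.9726


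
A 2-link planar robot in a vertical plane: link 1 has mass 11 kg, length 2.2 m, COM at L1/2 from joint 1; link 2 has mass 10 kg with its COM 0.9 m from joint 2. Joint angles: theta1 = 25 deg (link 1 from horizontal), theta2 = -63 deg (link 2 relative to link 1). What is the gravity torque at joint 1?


Horizontal distance from joint 1 to link-1 COM:
  x_c1 = (L1/2)*cos(t1) = 1.1 * 0.9063 = 0.9969 m
Horizontal distance from joint 1 to link-2 COM:
  x_c2 = L1*cos(t1) + Lc2*cos(t1+t2)
       = 2.2*0.9063 + 0.9*0.788 = 2.7031 m
tau1 = m1*g*x_c1 + m2*g*x_c2
     = 11*9.81*0.9969 + 10*9.81*2.7031
     = 107.5796 + 265.1728
     = 372.7525 Nm


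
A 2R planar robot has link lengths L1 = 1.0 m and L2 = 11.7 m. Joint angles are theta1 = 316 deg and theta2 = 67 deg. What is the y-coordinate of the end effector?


Convert angles to radians: theta1 = 5.5152, theta2 = 1.1694
y = L1*sin(theta1) + L2*sin(theta1+theta2)
y = -0.6947 + 4.5716
y = 3.8769


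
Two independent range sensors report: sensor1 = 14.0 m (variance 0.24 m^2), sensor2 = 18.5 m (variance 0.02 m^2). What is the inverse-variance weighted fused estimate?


w1 = (1/var1) / (1/var1 + 1/var2)
   = 4.1667 / (4.1667 + 50.0) = 0.0769
w2 = 1 - w1 = 0.9231
fused = w1*s1 + w2*s2 = 1.0769 + 17.0769
= 18.1538 m


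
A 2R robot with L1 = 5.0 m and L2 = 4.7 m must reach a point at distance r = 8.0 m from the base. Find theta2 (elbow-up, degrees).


cos(theta2) = (r^2 - L1^2 - L2^2) / (2*L1*L2)
cos(theta2) = (64.0 - 25.0 - 22.09) / 47.0
cos(theta2) = 0.359787
theta2 = 68.9129 degrees


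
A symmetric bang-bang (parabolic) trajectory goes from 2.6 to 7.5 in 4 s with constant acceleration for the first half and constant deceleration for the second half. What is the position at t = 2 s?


Symmetric rest-to-rest: each phase covers (pf-p0)/2 in time T/2. 0.5*a*(T/2)^2 = (pf-p0)/2 => a = 4*(pf-p0)/T^2
a = 4*(7.5-2.6)/4^2 = 1.225
t = 2 is in the acceleration phase (t <= T/2).
p = p0 + 0.5*a*t^2 = 2.6 + 0.5*1.225*2^2
= 5.05


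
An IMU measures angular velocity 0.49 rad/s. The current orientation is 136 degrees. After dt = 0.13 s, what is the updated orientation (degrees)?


delta_theta = w * dt = 0.49 * 0.13 = 0.0637 rad
= 3.6497 deg
theta_new = 136 + 3.6497 = 139.6497 deg


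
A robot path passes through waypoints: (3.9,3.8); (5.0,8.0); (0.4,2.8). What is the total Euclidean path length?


Segment lengths:
  seg1 = sqrt((1.1)^2 + (4.2)^2) = 4.3417
  seg2 = sqrt((-4.6)^2 + (-5.2)^2) = 6.9426
Total = 11.2843


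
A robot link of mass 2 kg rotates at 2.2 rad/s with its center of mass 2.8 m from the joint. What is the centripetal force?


F = m * omega^2 * r
= 2 * 2.2^2 * 2.8
= 2 * 4.84 * 2.8
= 27.104 N


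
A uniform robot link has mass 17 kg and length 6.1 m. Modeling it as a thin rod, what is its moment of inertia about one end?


I = (1/3) * m * L^2
= (1/3) * 17 * 6.1^2
= 0.333333 * 17 * 37.21
= 210.8567 kg*m^2


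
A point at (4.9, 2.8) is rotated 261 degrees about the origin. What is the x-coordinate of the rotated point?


x' = x*cos(theta) - y*sin(theta)
cos(261 deg) = -0.1564, sin(261 deg) = -0.9877
x' = 4.9 * -0.1564 - 2.8 * -0.9877
= -0.7665 - -2.7655
= 1.999


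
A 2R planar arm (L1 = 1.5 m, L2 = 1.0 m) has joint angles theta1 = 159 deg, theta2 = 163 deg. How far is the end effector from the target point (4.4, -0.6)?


End effector via forward kinematics:
x = L1*cos(t1) + L2*cos(t1+t2) = -0.6124
y = L1*sin(t1) + L2*sin(t1+t2) = -0.0781
Distance to target:
d = sqrt((4.4 - -0.6124)^2 + (-0.6 - -0.0781)^2)
= sqrt(25.1238 + 0.2724)
= 5.0395 m


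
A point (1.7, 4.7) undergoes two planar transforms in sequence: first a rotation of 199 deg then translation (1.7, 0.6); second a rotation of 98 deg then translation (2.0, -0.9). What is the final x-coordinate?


After transform 1:
x1 = cos(199)*1.7 - sin(199)*4.7 + 1.7 = 1.6228
y1 = sin(199)*1.7 + cos(199)*4.7 + 0.6 = -4.3974
After transform 2:
x2 = cos(98)*1.6228 - sin(98)*-4.3974 + 2.0
= 6.1288


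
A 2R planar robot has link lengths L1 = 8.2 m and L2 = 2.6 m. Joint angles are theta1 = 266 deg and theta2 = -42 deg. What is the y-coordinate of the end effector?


Convert angles to radians: theta1 = 4.6426, theta2 = -0.733
y = L1*sin(theta1) + L2*sin(theta1+theta2)
y = -8.18 + -1.8061
y = -9.9861


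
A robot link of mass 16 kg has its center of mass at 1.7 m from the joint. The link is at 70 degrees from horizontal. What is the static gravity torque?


tau = m*g*L*cos(angle)
= 16 * 9.81 * 1.7 * cos(70 deg)
= 16 * 9.81 * 1.7 * 0.342
= 91.2619 Nm


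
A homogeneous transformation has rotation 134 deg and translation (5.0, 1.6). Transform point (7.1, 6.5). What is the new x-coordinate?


x' = cos(theta)*px - sin(theta)*py + tx
= -0.6947*7.1 - 0.7193*6.5 + 5.0
= -4.6078


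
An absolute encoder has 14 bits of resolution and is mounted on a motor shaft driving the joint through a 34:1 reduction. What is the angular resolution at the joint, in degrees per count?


counts = 2^14 = 16384
effective counts at joint = 16384 * 34 = 557056
resolution = 360 / 557056
= 6.4625e-04 deg/count


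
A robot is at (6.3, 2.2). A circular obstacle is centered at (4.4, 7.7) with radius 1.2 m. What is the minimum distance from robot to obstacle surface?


center_dist = sqrt((6.3-4.4)^2 + (2.2-7.7)^2)
= sqrt(3.61 + 30.25)
= 5.8189
min_dist = center_dist - radius = 5.8189 - 1.2 = 4.6189 m


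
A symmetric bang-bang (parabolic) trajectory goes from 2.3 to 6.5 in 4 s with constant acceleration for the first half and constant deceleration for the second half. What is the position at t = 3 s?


Symmetric rest-to-rest: each phase covers (pf-p0)/2 in time T/2. 0.5*a*(T/2)^2 = (pf-p0)/2 => a = 4*(pf-p0)/T^2
a = 4*(6.5-2.3)/4^2 = 1.05
t = 3 is in the deceleration phase (t > T/2).
p = pf - 0.5*a*(T-t)^2 = 6.5 - 0.5*1.05*1^2
= 5.975


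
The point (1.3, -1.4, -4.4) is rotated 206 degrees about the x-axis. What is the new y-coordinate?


Rotation about x-axis: y' = y*cos(theta) - z*sin(theta)
= -1.4 * -0.8988 - -4.4 * -0.4384
= -0.6705


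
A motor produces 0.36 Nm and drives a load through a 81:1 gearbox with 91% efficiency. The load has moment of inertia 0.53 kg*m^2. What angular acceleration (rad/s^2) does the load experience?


tau_out = tau_motor * N * eta
= 0.36 * 81 * 0.91 = 26.5356 Nm
alpha = tau_out / I = 26.5356 / 0.53
= 50.0672 rad/s^2


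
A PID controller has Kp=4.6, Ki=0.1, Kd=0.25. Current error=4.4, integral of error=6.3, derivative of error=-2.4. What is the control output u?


u = Kp*e + Ki*int(e) + Kd*de/dt
= 4.6*4.4 + 0.1*6.3 + 0.25*(-2.4)
= 20.24 + 0.63 + -0.6
= 20.27


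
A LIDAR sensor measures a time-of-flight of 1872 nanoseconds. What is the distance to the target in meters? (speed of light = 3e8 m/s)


tof = 1872 ns = 1.872e-06 s
dist = c * tof / 2
= 3e8 * 1.872e-06 / 2
= 280.8 m


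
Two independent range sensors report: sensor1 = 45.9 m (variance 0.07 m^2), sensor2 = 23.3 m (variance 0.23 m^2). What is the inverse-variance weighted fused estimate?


w1 = (1/var1) / (1/var1 + 1/var2)
   = 14.2857 / (14.2857 + 4.3478) = 0.7667
w2 = 1 - w1 = 0.2333
fused = w1*s1 + w2*s2 = 35.19 + 5.4367
= 40.6267 m


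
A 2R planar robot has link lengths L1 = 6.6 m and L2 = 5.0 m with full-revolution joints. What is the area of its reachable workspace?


r_max = L1 + L2 = 11.6 m
r_min = |L1 - L2| = 1.6 m
Area = pi*(r_max^2 - r_min^2)
= pi*(134.56 - 2.56)
= pi * 132.0
= 414.6902 m^2


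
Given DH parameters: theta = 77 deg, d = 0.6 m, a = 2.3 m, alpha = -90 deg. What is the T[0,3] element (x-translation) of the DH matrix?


T[0,3] = a * cos(theta)
= 2.3 * cos(77 deg)
= 2.3 * 0.225
= 0.5174


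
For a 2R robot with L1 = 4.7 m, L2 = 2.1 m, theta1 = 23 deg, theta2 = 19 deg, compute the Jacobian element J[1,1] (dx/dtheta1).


J[1,1] = -L1*sin(t1) - L2*sin(t1+t2)
= -4.7*sin(23) - 2.1*sin(42)
= -3.2416


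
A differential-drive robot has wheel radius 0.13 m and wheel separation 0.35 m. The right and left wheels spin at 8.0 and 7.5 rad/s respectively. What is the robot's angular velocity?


vR = r*wR = 0.13*8.0 = 1.04 m/s
vL = r*wL = 0.13*7.5 = 0.975 m/s
v = (vR+vL)/2 = 1.0075 m/s
omega = (vR-vL)/L = 0.1857 rad/s
angular velocity = 0.1857 rad/s


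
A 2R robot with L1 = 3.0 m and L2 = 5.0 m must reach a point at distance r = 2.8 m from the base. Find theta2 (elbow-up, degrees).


cos(theta2) = (r^2 - L1^2 - L2^2) / (2*L1*L2)
cos(theta2) = (7.84 - 9.0 - 25.0) / 30.0
cos(theta2) = -0.872
theta2 = 150.6919 degrees


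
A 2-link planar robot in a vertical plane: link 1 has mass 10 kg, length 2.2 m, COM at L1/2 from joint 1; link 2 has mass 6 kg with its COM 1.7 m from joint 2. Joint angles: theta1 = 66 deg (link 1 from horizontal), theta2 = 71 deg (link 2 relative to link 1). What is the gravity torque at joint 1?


Horizontal distance from joint 1 to link-1 COM:
  x_c1 = (L1/2)*cos(t1) = 1.1 * 0.4067 = 0.4474 m
Horizontal distance from joint 1 to link-2 COM:
  x_c2 = L1*cos(t1) + Lc2*cos(t1+t2)
       = 2.2*0.4067 + 1.7*-0.7314 = -0.3485 m
tau1 = m1*g*x_c1 + m2*g*x_c2
     = 10*9.81*0.4474 + 6*9.81*-0.3485
     = 43.891 + -20.5116
     = 23.3794 Nm


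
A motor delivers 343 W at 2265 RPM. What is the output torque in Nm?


omega = 2265 * 2*pi/60 = 237.1902 rad/s
tau = P / omega = 343 / 237.1902
= 1.4461 Nm


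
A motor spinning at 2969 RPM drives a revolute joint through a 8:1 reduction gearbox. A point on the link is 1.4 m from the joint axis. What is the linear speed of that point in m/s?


omega_motor = 2969 * 2*pi/60 = 310.913 rad/s
omega_joint = omega_motor / 8 = 38.8641 rad/s
v = omega_joint * r = 38.8641 * 1.4
= 54.4098 m/s
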